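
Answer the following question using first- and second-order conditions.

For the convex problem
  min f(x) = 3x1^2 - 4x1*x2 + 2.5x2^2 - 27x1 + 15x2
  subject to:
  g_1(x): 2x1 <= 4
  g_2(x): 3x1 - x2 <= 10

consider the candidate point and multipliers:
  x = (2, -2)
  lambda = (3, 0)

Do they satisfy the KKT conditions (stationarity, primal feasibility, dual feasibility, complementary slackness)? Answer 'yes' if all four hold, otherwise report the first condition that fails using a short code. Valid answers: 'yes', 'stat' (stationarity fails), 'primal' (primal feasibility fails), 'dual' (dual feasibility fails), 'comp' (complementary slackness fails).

Gradient of f: grad f(x) = Q x + c = (-7, -3)
Constraint values g_i(x) = a_i^T x - b_i:
  g_1((2, -2)) = 0
  g_2((2, -2)) = -2
Stationarity residual: grad f(x) + sum_i lambda_i a_i = (-1, -3)
  -> stationarity FAILS
Primal feasibility (all g_i <= 0): OK
Dual feasibility (all lambda_i >= 0): OK
Complementary slackness (lambda_i * g_i(x) = 0 for all i): OK

Verdict: the first failing condition is stationarity -> stat.

stat


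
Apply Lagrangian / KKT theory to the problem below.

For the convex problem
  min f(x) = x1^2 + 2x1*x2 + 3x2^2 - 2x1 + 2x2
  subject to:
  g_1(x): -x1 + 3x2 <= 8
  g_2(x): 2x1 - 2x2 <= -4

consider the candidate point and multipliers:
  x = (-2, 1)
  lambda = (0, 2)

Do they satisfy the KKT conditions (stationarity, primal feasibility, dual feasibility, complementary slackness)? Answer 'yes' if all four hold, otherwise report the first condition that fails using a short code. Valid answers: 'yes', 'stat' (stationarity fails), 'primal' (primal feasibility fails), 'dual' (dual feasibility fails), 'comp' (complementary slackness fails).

Gradient of f: grad f(x) = Q x + c = (-4, 4)
Constraint values g_i(x) = a_i^T x - b_i:
  g_1((-2, 1)) = -3
  g_2((-2, 1)) = -2
Stationarity residual: grad f(x) + sum_i lambda_i a_i = (0, 0)
  -> stationarity OK
Primal feasibility (all g_i <= 0): OK
Dual feasibility (all lambda_i >= 0): OK
Complementary slackness (lambda_i * g_i(x) = 0 for all i): FAILS

Verdict: the first failing condition is complementary_slackness -> comp.

comp


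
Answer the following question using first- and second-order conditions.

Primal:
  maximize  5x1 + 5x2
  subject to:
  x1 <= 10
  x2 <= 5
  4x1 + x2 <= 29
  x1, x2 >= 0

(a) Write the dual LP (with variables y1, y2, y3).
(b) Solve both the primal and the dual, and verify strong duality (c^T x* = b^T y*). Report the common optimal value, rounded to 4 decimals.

The standard primal-dual pair for 'max c^T x s.t. A x <= b, x >= 0' is:
  Dual:  min b^T y  s.t.  A^T y >= c,  y >= 0.

So the dual LP is:
  minimize  10y1 + 5y2 + 29y3
  subject to:
    y1 + 4y3 >= 5
    y2 + y3 >= 5
    y1, y2, y3 >= 0

Solving the primal: x* = (6, 5).
  primal value c^T x* = 55.
Solving the dual: y* = (0, 3.75, 1.25).
  dual value b^T y* = 55.
Strong duality: c^T x* = b^T y*. Confirmed.

55


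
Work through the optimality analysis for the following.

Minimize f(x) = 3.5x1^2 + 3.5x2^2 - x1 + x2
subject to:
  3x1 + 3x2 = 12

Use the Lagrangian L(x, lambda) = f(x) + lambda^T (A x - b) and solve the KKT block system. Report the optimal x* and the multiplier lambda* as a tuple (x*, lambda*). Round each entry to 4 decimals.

Form the Lagrangian:
  L(x, lambda) = (1/2) x^T Q x + c^T x + lambda^T (A x - b)
Stationarity (grad_x L = 0): Q x + c + A^T lambda = 0.
Primal feasibility: A x = b.

This gives the KKT block system:
  [ Q   A^T ] [ x     ]   [-c ]
  [ A    0  ] [ lambda ] = [ b ]

Solving the linear system:
  x*      = (2.1429, 1.8571)
  lambda* = (-4.6667)
  f(x*)   = 27.8571

x* = (2.1429, 1.8571), lambda* = (-4.6667)


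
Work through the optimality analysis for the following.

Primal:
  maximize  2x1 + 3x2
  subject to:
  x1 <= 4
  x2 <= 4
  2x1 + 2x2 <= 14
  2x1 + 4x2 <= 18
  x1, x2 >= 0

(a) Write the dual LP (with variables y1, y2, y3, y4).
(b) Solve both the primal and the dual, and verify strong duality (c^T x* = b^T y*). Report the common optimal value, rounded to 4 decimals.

The standard primal-dual pair for 'max c^T x s.t. A x <= b, x >= 0' is:
  Dual:  min b^T y  s.t.  A^T y >= c,  y >= 0.

So the dual LP is:
  minimize  4y1 + 4y2 + 14y3 + 18y4
  subject to:
    y1 + 2y3 + 2y4 >= 2
    y2 + 2y3 + 4y4 >= 3
    y1, y2, y3, y4 >= 0

Solving the primal: x* = (4, 2.5).
  primal value c^T x* = 15.5.
Solving the dual: y* = (0.5, 0, 0, 0.75).
  dual value b^T y* = 15.5.
Strong duality: c^T x* = b^T y*. Confirmed.

15.5


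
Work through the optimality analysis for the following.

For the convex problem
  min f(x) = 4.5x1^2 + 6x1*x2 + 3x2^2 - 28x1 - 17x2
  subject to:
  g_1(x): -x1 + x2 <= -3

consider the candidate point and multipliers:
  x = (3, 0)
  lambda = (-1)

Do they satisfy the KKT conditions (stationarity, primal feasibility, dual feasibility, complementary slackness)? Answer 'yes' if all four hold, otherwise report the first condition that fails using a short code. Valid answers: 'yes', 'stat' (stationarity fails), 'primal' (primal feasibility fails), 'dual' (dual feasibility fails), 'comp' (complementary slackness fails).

Gradient of f: grad f(x) = Q x + c = (-1, 1)
Constraint values g_i(x) = a_i^T x - b_i:
  g_1((3, 0)) = 0
Stationarity residual: grad f(x) + sum_i lambda_i a_i = (0, 0)
  -> stationarity OK
Primal feasibility (all g_i <= 0): OK
Dual feasibility (all lambda_i >= 0): FAILS
Complementary slackness (lambda_i * g_i(x) = 0 for all i): OK

Verdict: the first failing condition is dual_feasibility -> dual.

dual


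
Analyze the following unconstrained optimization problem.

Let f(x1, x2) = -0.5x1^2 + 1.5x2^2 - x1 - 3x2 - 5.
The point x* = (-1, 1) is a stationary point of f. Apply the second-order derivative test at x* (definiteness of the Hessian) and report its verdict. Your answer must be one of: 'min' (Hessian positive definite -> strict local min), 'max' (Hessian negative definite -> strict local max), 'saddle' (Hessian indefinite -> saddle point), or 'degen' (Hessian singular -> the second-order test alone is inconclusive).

Compute the Hessian H = grad^2 f:
  H = [[-1, 0], [0, 3]]
Verify stationarity: grad f(x*) = H x* + g = (0, 0).
Eigenvalues of H: -1, 3.
Eigenvalues have mixed signs, so H is indefinite -> x* is a saddle point.

saddle


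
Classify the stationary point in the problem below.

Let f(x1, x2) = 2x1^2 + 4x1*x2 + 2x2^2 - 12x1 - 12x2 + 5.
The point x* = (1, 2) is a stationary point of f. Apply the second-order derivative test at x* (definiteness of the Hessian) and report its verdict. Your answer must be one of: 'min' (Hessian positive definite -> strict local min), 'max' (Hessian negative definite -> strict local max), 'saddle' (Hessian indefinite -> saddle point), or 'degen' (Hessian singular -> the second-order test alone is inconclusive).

Compute the Hessian H = grad^2 f:
  H = [[4, 4], [4, 4]]
Verify stationarity: grad f(x*) = H x* + g = (0, 0).
Eigenvalues of H: 0, 8.
H has a zero eigenvalue (singular; positive semidefinite but not definite), so H is neither positive definite, negative definite, nor indefinite. The second-order test alone is inconclusive -> degen.
(Indeed, f is constant along the null direction of H through x*, so x* is not a strict local extremum.)

degen


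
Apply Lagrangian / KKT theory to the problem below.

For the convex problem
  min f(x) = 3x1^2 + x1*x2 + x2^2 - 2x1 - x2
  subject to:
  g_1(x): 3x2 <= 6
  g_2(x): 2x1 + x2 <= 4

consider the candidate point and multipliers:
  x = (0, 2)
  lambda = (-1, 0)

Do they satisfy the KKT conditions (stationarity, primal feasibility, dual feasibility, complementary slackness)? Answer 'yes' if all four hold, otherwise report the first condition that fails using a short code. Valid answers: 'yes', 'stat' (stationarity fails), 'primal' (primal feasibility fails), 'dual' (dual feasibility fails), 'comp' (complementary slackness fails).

Gradient of f: grad f(x) = Q x + c = (0, 3)
Constraint values g_i(x) = a_i^T x - b_i:
  g_1((0, 2)) = 0
  g_2((0, 2)) = -2
Stationarity residual: grad f(x) + sum_i lambda_i a_i = (0, 0)
  -> stationarity OK
Primal feasibility (all g_i <= 0): OK
Dual feasibility (all lambda_i >= 0): FAILS
Complementary slackness (lambda_i * g_i(x) = 0 for all i): OK

Verdict: the first failing condition is dual_feasibility -> dual.

dual


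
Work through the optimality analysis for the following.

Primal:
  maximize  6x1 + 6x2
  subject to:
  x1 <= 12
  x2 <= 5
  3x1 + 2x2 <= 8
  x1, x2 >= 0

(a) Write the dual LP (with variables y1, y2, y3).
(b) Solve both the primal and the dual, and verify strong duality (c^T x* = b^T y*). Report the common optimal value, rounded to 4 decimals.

The standard primal-dual pair for 'max c^T x s.t. A x <= b, x >= 0' is:
  Dual:  min b^T y  s.t.  A^T y >= c,  y >= 0.

So the dual LP is:
  minimize  12y1 + 5y2 + 8y3
  subject to:
    y1 + 3y3 >= 6
    y2 + 2y3 >= 6
    y1, y2, y3 >= 0

Solving the primal: x* = (0, 4).
  primal value c^T x* = 24.
Solving the dual: y* = (0, 0, 3).
  dual value b^T y* = 24.
Strong duality: c^T x* = b^T y*. Confirmed.

24


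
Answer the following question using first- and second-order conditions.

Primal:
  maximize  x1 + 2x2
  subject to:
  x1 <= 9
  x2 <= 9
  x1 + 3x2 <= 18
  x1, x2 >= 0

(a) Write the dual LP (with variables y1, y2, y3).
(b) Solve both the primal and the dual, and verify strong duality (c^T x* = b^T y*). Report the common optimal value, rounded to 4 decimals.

The standard primal-dual pair for 'max c^T x s.t. A x <= b, x >= 0' is:
  Dual:  min b^T y  s.t.  A^T y >= c,  y >= 0.

So the dual LP is:
  minimize  9y1 + 9y2 + 18y3
  subject to:
    y1 + y3 >= 1
    y2 + 3y3 >= 2
    y1, y2, y3 >= 0

Solving the primal: x* = (9, 3).
  primal value c^T x* = 15.
Solving the dual: y* = (0.3333, 0, 0.6667).
  dual value b^T y* = 15.
Strong duality: c^T x* = b^T y*. Confirmed.

15


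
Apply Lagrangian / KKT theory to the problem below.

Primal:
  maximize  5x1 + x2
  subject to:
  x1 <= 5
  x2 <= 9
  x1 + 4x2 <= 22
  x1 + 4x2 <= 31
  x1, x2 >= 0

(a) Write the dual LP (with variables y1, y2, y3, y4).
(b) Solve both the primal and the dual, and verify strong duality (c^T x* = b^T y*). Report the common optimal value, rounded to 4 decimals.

The standard primal-dual pair for 'max c^T x s.t. A x <= b, x >= 0' is:
  Dual:  min b^T y  s.t.  A^T y >= c,  y >= 0.

So the dual LP is:
  minimize  5y1 + 9y2 + 22y3 + 31y4
  subject to:
    y1 + y3 + y4 >= 5
    y2 + 4y3 + 4y4 >= 1
    y1, y2, y3, y4 >= 0

Solving the primal: x* = (5, 4.25).
  primal value c^T x* = 29.25.
Solving the dual: y* = (4.75, 0, 0.25, 0).
  dual value b^T y* = 29.25.
Strong duality: c^T x* = b^T y*. Confirmed.

29.25


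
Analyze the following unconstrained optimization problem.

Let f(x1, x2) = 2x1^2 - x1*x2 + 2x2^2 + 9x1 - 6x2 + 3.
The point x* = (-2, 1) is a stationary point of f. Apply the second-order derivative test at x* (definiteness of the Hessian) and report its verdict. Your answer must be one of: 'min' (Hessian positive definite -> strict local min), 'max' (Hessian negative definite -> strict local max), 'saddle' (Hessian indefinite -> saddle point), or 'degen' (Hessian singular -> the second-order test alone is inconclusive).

Compute the Hessian H = grad^2 f:
  H = [[4, -1], [-1, 4]]
Verify stationarity: grad f(x*) = H x* + g = (0, 0).
Eigenvalues of H: 3, 5.
Both eigenvalues > 0, so H is positive definite -> x* is a strict local min.

min


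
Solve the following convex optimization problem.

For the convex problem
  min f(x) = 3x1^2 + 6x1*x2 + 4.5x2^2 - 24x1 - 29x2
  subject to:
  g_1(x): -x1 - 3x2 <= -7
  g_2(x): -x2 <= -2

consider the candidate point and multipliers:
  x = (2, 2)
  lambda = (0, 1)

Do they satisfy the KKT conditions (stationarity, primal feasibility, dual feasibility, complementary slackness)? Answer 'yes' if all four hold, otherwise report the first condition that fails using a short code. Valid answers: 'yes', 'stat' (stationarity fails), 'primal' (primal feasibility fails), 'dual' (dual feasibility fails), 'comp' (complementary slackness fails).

Gradient of f: grad f(x) = Q x + c = (0, 1)
Constraint values g_i(x) = a_i^T x - b_i:
  g_1((2, 2)) = -1
  g_2((2, 2)) = 0
Stationarity residual: grad f(x) + sum_i lambda_i a_i = (0, 0)
  -> stationarity OK
Primal feasibility (all g_i <= 0): OK
Dual feasibility (all lambda_i >= 0): OK
Complementary slackness (lambda_i * g_i(x) = 0 for all i): OK

Verdict: yes, KKT holds.

yes


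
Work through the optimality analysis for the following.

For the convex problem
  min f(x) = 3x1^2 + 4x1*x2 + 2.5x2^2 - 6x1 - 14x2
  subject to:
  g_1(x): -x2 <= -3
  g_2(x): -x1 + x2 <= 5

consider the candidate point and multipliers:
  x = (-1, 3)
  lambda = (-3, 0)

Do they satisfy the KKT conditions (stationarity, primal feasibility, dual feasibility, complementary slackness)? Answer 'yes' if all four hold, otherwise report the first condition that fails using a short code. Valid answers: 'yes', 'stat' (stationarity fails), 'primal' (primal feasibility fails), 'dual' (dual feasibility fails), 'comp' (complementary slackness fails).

Gradient of f: grad f(x) = Q x + c = (0, -3)
Constraint values g_i(x) = a_i^T x - b_i:
  g_1((-1, 3)) = 0
  g_2((-1, 3)) = -1
Stationarity residual: grad f(x) + sum_i lambda_i a_i = (0, 0)
  -> stationarity OK
Primal feasibility (all g_i <= 0): OK
Dual feasibility (all lambda_i >= 0): FAILS
Complementary slackness (lambda_i * g_i(x) = 0 for all i): OK

Verdict: the first failing condition is dual_feasibility -> dual.

dual


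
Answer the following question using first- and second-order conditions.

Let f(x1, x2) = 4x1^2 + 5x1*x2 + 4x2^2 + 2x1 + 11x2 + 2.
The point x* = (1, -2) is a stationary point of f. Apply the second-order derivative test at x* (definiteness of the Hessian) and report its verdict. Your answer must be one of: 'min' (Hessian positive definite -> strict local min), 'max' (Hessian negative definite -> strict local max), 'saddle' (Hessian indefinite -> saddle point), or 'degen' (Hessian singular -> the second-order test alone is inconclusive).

Compute the Hessian H = grad^2 f:
  H = [[8, 5], [5, 8]]
Verify stationarity: grad f(x*) = H x* + g = (0, 0).
Eigenvalues of H: 3, 13.
Both eigenvalues > 0, so H is positive definite -> x* is a strict local min.

min


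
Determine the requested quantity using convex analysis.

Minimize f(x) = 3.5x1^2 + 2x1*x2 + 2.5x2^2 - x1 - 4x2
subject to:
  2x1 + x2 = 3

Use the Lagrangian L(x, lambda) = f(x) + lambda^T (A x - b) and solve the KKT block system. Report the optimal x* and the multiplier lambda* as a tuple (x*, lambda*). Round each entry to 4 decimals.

Form the Lagrangian:
  L(x, lambda) = (1/2) x^T Q x + c^T x + lambda^T (A x - b)
Stationarity (grad_x L = 0): Q x + c + A^T lambda = 0.
Primal feasibility: A x = b.

This gives the KKT block system:
  [ Q   A^T ] [ x     ]   [-c ]
  [ A    0  ] [ lambda ] = [ b ]

Solving the linear system:
  x*      = (0.8947, 1.2105)
  lambda* = (-3.8421)
  f(x*)   = 2.8947

x* = (0.8947, 1.2105), lambda* = (-3.8421)


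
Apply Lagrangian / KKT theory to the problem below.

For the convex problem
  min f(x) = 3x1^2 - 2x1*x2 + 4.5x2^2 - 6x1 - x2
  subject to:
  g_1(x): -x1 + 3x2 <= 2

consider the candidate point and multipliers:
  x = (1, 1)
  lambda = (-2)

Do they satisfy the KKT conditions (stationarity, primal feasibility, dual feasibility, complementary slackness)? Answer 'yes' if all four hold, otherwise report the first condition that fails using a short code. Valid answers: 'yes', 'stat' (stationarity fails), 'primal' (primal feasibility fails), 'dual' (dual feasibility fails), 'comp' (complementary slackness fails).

Gradient of f: grad f(x) = Q x + c = (-2, 6)
Constraint values g_i(x) = a_i^T x - b_i:
  g_1((1, 1)) = 0
Stationarity residual: grad f(x) + sum_i lambda_i a_i = (0, 0)
  -> stationarity OK
Primal feasibility (all g_i <= 0): OK
Dual feasibility (all lambda_i >= 0): FAILS
Complementary slackness (lambda_i * g_i(x) = 0 for all i): OK

Verdict: the first failing condition is dual_feasibility -> dual.

dual


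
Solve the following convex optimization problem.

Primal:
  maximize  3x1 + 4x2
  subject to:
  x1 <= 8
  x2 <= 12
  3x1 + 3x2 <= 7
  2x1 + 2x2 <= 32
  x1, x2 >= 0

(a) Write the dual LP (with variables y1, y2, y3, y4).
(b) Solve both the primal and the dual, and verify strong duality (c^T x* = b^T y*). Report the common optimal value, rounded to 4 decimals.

The standard primal-dual pair for 'max c^T x s.t. A x <= b, x >= 0' is:
  Dual:  min b^T y  s.t.  A^T y >= c,  y >= 0.

So the dual LP is:
  minimize  8y1 + 12y2 + 7y3 + 32y4
  subject to:
    y1 + 3y3 + 2y4 >= 3
    y2 + 3y3 + 2y4 >= 4
    y1, y2, y3, y4 >= 0

Solving the primal: x* = (0, 2.3333).
  primal value c^T x* = 9.3333.
Solving the dual: y* = (0, 0, 1.3333, 0).
  dual value b^T y* = 9.3333.
Strong duality: c^T x* = b^T y*. Confirmed.

9.3333


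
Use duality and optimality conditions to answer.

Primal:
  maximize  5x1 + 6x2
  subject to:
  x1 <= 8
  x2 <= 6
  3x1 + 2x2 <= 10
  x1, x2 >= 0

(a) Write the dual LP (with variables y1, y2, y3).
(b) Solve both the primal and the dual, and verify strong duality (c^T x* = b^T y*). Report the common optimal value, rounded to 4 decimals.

The standard primal-dual pair for 'max c^T x s.t. A x <= b, x >= 0' is:
  Dual:  min b^T y  s.t.  A^T y >= c,  y >= 0.

So the dual LP is:
  minimize  8y1 + 6y2 + 10y3
  subject to:
    y1 + 3y3 >= 5
    y2 + 2y3 >= 6
    y1, y2, y3 >= 0

Solving the primal: x* = (0, 5).
  primal value c^T x* = 30.
Solving the dual: y* = (0, 0, 3).
  dual value b^T y* = 30.
Strong duality: c^T x* = b^T y*. Confirmed.

30


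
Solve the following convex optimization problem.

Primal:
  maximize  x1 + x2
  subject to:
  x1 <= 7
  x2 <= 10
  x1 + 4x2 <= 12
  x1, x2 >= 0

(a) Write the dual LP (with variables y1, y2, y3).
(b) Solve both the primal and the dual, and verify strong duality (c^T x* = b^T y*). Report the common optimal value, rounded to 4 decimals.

The standard primal-dual pair for 'max c^T x s.t. A x <= b, x >= 0' is:
  Dual:  min b^T y  s.t.  A^T y >= c,  y >= 0.

So the dual LP is:
  minimize  7y1 + 10y2 + 12y3
  subject to:
    y1 + y3 >= 1
    y2 + 4y3 >= 1
    y1, y2, y3 >= 0

Solving the primal: x* = (7, 1.25).
  primal value c^T x* = 8.25.
Solving the dual: y* = (0.75, 0, 0.25).
  dual value b^T y* = 8.25.
Strong duality: c^T x* = b^T y*. Confirmed.

8.25


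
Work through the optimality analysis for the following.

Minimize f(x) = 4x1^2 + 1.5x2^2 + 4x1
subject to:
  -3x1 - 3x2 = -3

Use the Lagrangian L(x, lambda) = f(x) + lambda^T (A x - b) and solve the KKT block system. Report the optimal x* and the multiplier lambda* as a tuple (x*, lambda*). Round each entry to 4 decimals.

Form the Lagrangian:
  L(x, lambda) = (1/2) x^T Q x + c^T x + lambda^T (A x - b)
Stationarity (grad_x L = 0): Q x + c + A^T lambda = 0.
Primal feasibility: A x = b.

This gives the KKT block system:
  [ Q   A^T ] [ x     ]   [-c ]
  [ A    0  ] [ lambda ] = [ b ]

Solving the linear system:
  x*      = (-0.0909, 1.0909)
  lambda* = (1.0909)
  f(x*)   = 1.4545

x* = (-0.0909, 1.0909), lambda* = (1.0909)


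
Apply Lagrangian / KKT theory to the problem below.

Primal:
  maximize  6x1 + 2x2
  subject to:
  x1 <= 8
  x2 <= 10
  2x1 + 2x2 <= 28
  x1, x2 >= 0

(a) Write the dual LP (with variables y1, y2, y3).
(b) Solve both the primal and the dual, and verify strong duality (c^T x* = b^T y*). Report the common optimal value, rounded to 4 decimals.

The standard primal-dual pair for 'max c^T x s.t. A x <= b, x >= 0' is:
  Dual:  min b^T y  s.t.  A^T y >= c,  y >= 0.

So the dual LP is:
  minimize  8y1 + 10y2 + 28y3
  subject to:
    y1 + 2y3 >= 6
    y2 + 2y3 >= 2
    y1, y2, y3 >= 0

Solving the primal: x* = (8, 6).
  primal value c^T x* = 60.
Solving the dual: y* = (4, 0, 1).
  dual value b^T y* = 60.
Strong duality: c^T x* = b^T y*. Confirmed.

60


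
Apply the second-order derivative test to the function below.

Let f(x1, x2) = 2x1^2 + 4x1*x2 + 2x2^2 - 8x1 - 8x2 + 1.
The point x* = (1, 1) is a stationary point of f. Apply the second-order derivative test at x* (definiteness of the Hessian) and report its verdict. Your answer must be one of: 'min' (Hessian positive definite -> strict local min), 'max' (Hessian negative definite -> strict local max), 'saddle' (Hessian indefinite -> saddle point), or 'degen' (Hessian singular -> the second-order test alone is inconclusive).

Compute the Hessian H = grad^2 f:
  H = [[4, 4], [4, 4]]
Verify stationarity: grad f(x*) = H x* + g = (0, 0).
Eigenvalues of H: 0, 8.
H has a zero eigenvalue (singular; positive semidefinite but not definite), so H is neither positive definite, negative definite, nor indefinite. The second-order test alone is inconclusive -> degen.
(Indeed, f is constant along the null direction of H through x*, so x* is not a strict local extremum.)

degen


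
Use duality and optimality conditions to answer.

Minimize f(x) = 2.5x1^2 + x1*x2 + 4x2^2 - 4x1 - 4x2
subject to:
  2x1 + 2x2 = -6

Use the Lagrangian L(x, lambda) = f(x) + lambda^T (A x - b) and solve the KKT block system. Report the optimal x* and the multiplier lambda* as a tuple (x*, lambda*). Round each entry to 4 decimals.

Form the Lagrangian:
  L(x, lambda) = (1/2) x^T Q x + c^T x + lambda^T (A x - b)
Stationarity (grad_x L = 0): Q x + c + A^T lambda = 0.
Primal feasibility: A x = b.

This gives the KKT block system:
  [ Q   A^T ] [ x     ]   [-c ]
  [ A    0  ] [ lambda ] = [ b ]

Solving the linear system:
  x*      = (-1.9091, -1.0909)
  lambda* = (7.3182)
  f(x*)   = 27.9545

x* = (-1.9091, -1.0909), lambda* = (7.3182)


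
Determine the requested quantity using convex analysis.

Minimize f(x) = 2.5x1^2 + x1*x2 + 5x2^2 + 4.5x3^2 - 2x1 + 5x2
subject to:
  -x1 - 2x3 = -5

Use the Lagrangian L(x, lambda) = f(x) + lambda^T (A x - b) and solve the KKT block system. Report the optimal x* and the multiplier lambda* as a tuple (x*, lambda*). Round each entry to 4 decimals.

Form the Lagrangian:
  L(x, lambda) = (1/2) x^T Q x + c^T x + lambda^T (A x - b)
Stationarity (grad_x L = 0): Q x + c + A^T lambda = 0.
Primal feasibility: A x = b.

This gives the KKT block system:
  [ Q   A^T ] [ x     ]   [-c ]
  [ A    0  ] [ lambda ] = [ b ]

Solving the linear system:
  x*      = (1.9231, -0.6923, 1.5385)
  lambda* = (6.9231)
  f(x*)   = 13.6538

x* = (1.9231, -0.6923, 1.5385), lambda* = (6.9231)


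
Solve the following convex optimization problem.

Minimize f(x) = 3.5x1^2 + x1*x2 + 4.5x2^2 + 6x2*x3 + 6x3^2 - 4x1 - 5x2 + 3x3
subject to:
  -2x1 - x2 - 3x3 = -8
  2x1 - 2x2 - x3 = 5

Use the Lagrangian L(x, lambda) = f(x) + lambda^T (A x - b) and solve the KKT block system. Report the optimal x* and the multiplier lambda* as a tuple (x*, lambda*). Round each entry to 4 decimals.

Form the Lagrangian:
  L(x, lambda) = (1/2) x^T Q x + c^T x + lambda^T (A x - b)
Stationarity (grad_x L = 0): Q x + c + A^T lambda = 0.
Primal feasibility: A x = b.

This gives the KKT block system:
  [ Q   A^T ] [ x     ]   [-c ]
  [ A    0  ] [ lambda ] = [ b ]

Solving the linear system:
  x*      = (2.6739, -0.3217, 0.9913)
  lambda* = (5.0408, -2.1572)
  f(x*)   = 22.4993

x* = (2.6739, -0.3217, 0.9913), lambda* = (5.0408, -2.1572)


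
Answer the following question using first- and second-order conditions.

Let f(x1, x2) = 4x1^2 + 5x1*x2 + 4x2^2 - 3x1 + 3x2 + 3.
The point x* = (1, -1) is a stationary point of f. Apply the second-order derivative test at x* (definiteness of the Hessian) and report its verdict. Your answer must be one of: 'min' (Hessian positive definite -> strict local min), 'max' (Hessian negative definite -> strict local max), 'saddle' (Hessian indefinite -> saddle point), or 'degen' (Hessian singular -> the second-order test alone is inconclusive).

Compute the Hessian H = grad^2 f:
  H = [[8, 5], [5, 8]]
Verify stationarity: grad f(x*) = H x* + g = (0, 0).
Eigenvalues of H: 3, 13.
Both eigenvalues > 0, so H is positive definite -> x* is a strict local min.

min


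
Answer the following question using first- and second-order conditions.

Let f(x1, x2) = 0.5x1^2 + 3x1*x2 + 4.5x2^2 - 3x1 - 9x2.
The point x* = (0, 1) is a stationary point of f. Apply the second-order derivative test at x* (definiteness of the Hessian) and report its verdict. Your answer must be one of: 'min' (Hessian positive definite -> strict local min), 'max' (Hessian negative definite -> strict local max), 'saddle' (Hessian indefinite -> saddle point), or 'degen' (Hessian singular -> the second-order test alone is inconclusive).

Compute the Hessian H = grad^2 f:
  H = [[1, 3], [3, 9]]
Verify stationarity: grad f(x*) = H x* + g = (0, 0).
Eigenvalues of H: 0, 10.
H has a zero eigenvalue (singular; positive semidefinite but not definite), so H is neither positive definite, negative definite, nor indefinite. The second-order test alone is inconclusive -> degen.
(Indeed, f is constant along the null direction of H through x*, so x* is not a strict local extremum.)

degen


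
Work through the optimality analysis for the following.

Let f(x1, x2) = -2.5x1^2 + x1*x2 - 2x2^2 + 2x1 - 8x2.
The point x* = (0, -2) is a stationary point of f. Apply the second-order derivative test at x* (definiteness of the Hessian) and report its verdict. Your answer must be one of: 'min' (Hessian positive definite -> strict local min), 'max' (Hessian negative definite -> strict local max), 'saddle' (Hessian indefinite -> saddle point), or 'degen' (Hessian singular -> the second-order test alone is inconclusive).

Compute the Hessian H = grad^2 f:
  H = [[-5, 1], [1, -4]]
Verify stationarity: grad f(x*) = H x* + g = (0, 0).
Eigenvalues of H: -5.618, -3.382.
Both eigenvalues < 0, so H is negative definite -> x* is a strict local max.

max


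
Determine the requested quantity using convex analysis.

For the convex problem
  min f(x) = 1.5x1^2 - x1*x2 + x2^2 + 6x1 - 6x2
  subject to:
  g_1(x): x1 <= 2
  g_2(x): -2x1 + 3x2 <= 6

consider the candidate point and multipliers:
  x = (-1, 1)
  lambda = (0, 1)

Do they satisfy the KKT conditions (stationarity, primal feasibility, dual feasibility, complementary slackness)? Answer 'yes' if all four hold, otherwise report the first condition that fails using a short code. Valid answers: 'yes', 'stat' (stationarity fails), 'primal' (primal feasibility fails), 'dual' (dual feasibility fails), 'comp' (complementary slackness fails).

Gradient of f: grad f(x) = Q x + c = (2, -3)
Constraint values g_i(x) = a_i^T x - b_i:
  g_1((-1, 1)) = -3
  g_2((-1, 1)) = -1
Stationarity residual: grad f(x) + sum_i lambda_i a_i = (0, 0)
  -> stationarity OK
Primal feasibility (all g_i <= 0): OK
Dual feasibility (all lambda_i >= 0): OK
Complementary slackness (lambda_i * g_i(x) = 0 for all i): FAILS

Verdict: the first failing condition is complementary_slackness -> comp.

comp


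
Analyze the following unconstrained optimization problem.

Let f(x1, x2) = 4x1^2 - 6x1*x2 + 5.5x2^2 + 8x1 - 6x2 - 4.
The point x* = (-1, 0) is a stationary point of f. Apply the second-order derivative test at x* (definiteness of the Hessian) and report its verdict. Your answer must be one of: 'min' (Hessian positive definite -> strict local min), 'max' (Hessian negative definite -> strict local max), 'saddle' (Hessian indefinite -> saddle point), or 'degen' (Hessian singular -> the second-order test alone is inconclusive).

Compute the Hessian H = grad^2 f:
  H = [[8, -6], [-6, 11]]
Verify stationarity: grad f(x*) = H x* + g = (0, 0).
Eigenvalues of H: 3.3153, 15.6847.
Both eigenvalues > 0, so H is positive definite -> x* is a strict local min.

min


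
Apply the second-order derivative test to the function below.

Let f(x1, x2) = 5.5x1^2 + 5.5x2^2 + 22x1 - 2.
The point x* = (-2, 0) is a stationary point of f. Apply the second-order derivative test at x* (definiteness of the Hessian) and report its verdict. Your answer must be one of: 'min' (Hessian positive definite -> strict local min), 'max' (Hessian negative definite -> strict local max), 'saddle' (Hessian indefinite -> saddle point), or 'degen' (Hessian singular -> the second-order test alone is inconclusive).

Compute the Hessian H = grad^2 f:
  H = [[11, 0], [0, 11]]
Verify stationarity: grad f(x*) = H x* + g = (0, 0).
Eigenvalues of H: 11, 11.
Both eigenvalues > 0, so H is positive definite -> x* is a strict local min.

min


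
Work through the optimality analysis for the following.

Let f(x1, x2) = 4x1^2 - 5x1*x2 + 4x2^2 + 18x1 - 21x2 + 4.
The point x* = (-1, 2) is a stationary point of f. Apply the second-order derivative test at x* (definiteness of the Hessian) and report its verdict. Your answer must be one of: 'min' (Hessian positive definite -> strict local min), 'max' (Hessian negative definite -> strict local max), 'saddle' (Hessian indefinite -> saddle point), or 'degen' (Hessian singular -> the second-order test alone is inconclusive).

Compute the Hessian H = grad^2 f:
  H = [[8, -5], [-5, 8]]
Verify stationarity: grad f(x*) = H x* + g = (0, 0).
Eigenvalues of H: 3, 13.
Both eigenvalues > 0, so H is positive definite -> x* is a strict local min.

min


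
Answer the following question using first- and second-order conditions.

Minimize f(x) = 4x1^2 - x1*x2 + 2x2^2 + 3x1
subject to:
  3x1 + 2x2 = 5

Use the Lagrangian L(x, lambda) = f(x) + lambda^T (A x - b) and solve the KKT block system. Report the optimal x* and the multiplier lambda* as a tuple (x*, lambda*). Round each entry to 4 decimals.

Form the Lagrangian:
  L(x, lambda) = (1/2) x^T Q x + c^T x + lambda^T (A x - b)
Stationarity (grad_x L = 0): Q x + c + A^T lambda = 0.
Primal feasibility: A x = b.

This gives the KKT block system:
  [ Q   A^T ] [ x     ]   [-c ]
  [ A    0  ] [ lambda ] = [ b ]

Solving the linear system:
  x*      = (0.725, 1.4125)
  lambda* = (-2.4625)
  f(x*)   = 7.2437

x* = (0.725, 1.4125), lambda* = (-2.4625)


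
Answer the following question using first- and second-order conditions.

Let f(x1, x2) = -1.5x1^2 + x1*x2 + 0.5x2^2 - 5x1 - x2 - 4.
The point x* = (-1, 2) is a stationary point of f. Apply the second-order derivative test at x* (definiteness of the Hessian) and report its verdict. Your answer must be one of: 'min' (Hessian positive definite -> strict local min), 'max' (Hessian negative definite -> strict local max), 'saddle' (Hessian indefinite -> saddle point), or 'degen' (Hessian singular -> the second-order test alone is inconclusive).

Compute the Hessian H = grad^2 f:
  H = [[-3, 1], [1, 1]]
Verify stationarity: grad f(x*) = H x* + g = (0, 0).
Eigenvalues of H: -3.2361, 1.2361.
Eigenvalues have mixed signs, so H is indefinite -> x* is a saddle point.

saddle


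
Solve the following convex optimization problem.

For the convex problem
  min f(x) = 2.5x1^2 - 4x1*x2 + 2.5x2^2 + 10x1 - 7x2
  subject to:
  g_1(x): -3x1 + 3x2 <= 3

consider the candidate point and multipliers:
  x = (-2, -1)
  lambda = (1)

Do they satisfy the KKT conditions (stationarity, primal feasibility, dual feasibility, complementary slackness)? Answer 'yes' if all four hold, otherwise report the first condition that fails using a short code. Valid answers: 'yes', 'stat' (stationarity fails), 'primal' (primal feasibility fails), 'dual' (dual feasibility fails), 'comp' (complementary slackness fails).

Gradient of f: grad f(x) = Q x + c = (4, -4)
Constraint values g_i(x) = a_i^T x - b_i:
  g_1((-2, -1)) = 0
Stationarity residual: grad f(x) + sum_i lambda_i a_i = (1, -1)
  -> stationarity FAILS
Primal feasibility (all g_i <= 0): OK
Dual feasibility (all lambda_i >= 0): OK
Complementary slackness (lambda_i * g_i(x) = 0 for all i): OK

Verdict: the first failing condition is stationarity -> stat.

stat


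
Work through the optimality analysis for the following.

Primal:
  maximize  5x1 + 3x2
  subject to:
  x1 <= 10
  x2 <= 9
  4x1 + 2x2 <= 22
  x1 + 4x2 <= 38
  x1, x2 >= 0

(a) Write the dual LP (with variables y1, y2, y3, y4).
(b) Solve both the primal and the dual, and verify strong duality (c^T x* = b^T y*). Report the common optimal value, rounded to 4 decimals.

The standard primal-dual pair for 'max c^T x s.t. A x <= b, x >= 0' is:
  Dual:  min b^T y  s.t.  A^T y >= c,  y >= 0.

So the dual LP is:
  minimize  10y1 + 9y2 + 22y3 + 38y4
  subject to:
    y1 + 4y3 + y4 >= 5
    y2 + 2y3 + 4y4 >= 3
    y1, y2, y3, y4 >= 0

Solving the primal: x* = (1, 9).
  primal value c^T x* = 32.
Solving the dual: y* = (0, 0.5, 1.25, 0).
  dual value b^T y* = 32.
Strong duality: c^T x* = b^T y*. Confirmed.

32


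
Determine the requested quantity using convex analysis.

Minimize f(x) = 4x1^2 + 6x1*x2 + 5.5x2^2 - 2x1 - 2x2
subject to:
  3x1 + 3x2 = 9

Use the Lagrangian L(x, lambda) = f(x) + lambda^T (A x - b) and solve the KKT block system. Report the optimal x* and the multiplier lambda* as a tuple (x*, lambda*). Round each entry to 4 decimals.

Form the Lagrangian:
  L(x, lambda) = (1/2) x^T Q x + c^T x + lambda^T (A x - b)
Stationarity (grad_x L = 0): Q x + c + A^T lambda = 0.
Primal feasibility: A x = b.

This gives the KKT block system:
  [ Q   A^T ] [ x     ]   [-c ]
  [ A    0  ] [ lambda ] = [ b ]

Solving the linear system:
  x*      = (2.1429, 0.8571)
  lambda* = (-6.7619)
  f(x*)   = 27.4286

x* = (2.1429, 0.8571), lambda* = (-6.7619)


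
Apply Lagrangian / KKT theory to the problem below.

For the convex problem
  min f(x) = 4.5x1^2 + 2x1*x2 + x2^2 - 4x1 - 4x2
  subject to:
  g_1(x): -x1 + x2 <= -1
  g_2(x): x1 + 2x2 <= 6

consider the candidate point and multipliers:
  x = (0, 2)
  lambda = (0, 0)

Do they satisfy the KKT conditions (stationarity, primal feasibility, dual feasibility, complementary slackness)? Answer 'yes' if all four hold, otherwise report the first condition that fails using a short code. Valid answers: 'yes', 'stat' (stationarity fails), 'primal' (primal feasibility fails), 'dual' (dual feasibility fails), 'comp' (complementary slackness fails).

Gradient of f: grad f(x) = Q x + c = (0, 0)
Constraint values g_i(x) = a_i^T x - b_i:
  g_1((0, 2)) = 3
  g_2((0, 2)) = -2
Stationarity residual: grad f(x) + sum_i lambda_i a_i = (0, 0)
  -> stationarity OK
Primal feasibility (all g_i <= 0): FAILS
Dual feasibility (all lambda_i >= 0): OK
Complementary slackness (lambda_i * g_i(x) = 0 for all i): OK

Verdict: the first failing condition is primal_feasibility -> primal.

primal


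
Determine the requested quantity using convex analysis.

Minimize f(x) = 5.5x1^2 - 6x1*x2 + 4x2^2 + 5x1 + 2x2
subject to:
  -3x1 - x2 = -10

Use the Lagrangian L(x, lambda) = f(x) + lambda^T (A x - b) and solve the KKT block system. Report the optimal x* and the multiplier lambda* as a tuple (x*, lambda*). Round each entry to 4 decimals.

Form the Lagrangian:
  L(x, lambda) = (1/2) x^T Q x + c^T x + lambda^T (A x - b)
Stationarity (grad_x L = 0): Q x + c + A^T lambda = 0.
Primal feasibility: A x = b.

This gives the KKT block system:
  [ Q   A^T ] [ x     ]   [-c ]
  [ A    0  ] [ lambda ] = [ b ]

Solving the linear system:
  x*      = (2.5294, 2.4118)
  lambda* = (6.1176)
  f(x*)   = 39.3235

x* = (2.5294, 2.4118), lambda* = (6.1176)


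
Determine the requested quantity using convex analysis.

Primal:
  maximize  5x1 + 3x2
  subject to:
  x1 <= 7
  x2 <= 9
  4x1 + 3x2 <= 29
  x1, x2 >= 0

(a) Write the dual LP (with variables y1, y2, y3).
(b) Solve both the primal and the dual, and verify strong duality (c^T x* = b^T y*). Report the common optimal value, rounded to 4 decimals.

The standard primal-dual pair for 'max c^T x s.t. A x <= b, x >= 0' is:
  Dual:  min b^T y  s.t.  A^T y >= c,  y >= 0.

So the dual LP is:
  minimize  7y1 + 9y2 + 29y3
  subject to:
    y1 + 4y3 >= 5
    y2 + 3y3 >= 3
    y1, y2, y3 >= 0

Solving the primal: x* = (7, 0.3333).
  primal value c^T x* = 36.
Solving the dual: y* = (1, 0, 1).
  dual value b^T y* = 36.
Strong duality: c^T x* = b^T y*. Confirmed.

36


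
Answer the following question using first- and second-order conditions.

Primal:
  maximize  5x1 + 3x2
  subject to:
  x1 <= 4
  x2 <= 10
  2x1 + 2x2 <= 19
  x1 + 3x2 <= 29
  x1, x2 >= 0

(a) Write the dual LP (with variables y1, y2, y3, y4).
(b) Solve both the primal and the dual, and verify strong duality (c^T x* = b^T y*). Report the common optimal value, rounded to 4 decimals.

The standard primal-dual pair for 'max c^T x s.t. A x <= b, x >= 0' is:
  Dual:  min b^T y  s.t.  A^T y >= c,  y >= 0.

So the dual LP is:
  minimize  4y1 + 10y2 + 19y3 + 29y4
  subject to:
    y1 + 2y3 + y4 >= 5
    y2 + 2y3 + 3y4 >= 3
    y1, y2, y3, y4 >= 0

Solving the primal: x* = (4, 5.5).
  primal value c^T x* = 36.5.
Solving the dual: y* = (2, 0, 1.5, 0).
  dual value b^T y* = 36.5.
Strong duality: c^T x* = b^T y*. Confirmed.

36.5


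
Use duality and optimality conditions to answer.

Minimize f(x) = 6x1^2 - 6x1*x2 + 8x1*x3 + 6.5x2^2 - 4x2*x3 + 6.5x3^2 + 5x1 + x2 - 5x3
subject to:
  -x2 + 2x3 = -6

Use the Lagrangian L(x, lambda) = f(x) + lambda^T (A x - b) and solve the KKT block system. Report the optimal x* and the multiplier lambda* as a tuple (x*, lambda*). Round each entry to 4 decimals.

Form the Lagrangian:
  L(x, lambda) = (1/2) x^T Q x + c^T x + lambda^T (A x - b)
Stationarity (grad_x L = 0): Q x + c + A^T lambda = 0.
Primal feasibility: A x = b.

This gives the KKT block system:
  [ Q   A^T ] [ x     ]   [-c ]
  [ A    0  ] [ lambda ] = [ b ]

Solving the linear system:
  x*      = (1.7535, 1.021, -2.4895)
  lambda* = (13.7098)
  f(x*)   = 52.2474

x* = (1.7535, 1.021, -2.4895), lambda* = (13.7098)


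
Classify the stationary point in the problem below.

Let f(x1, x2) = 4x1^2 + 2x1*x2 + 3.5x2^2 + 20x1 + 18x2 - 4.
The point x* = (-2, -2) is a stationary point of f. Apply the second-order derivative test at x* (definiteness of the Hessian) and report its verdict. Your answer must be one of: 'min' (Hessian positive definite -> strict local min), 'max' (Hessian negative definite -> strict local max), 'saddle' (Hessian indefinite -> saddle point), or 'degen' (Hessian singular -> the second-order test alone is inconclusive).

Compute the Hessian H = grad^2 f:
  H = [[8, 2], [2, 7]]
Verify stationarity: grad f(x*) = H x* + g = (0, 0).
Eigenvalues of H: 5.4384, 9.5616.
Both eigenvalues > 0, so H is positive definite -> x* is a strict local min.

min


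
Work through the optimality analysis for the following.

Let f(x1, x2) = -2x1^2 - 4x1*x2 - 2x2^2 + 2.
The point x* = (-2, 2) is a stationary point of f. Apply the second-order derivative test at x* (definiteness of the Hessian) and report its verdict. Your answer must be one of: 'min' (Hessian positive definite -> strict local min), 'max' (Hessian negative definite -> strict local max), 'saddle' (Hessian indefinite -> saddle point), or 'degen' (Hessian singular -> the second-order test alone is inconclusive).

Compute the Hessian H = grad^2 f:
  H = [[-4, -4], [-4, -4]]
Verify stationarity: grad f(x*) = H x* + g = (0, 0).
Eigenvalues of H: -8, 0.
H has a zero eigenvalue (singular; negative semidefinite but not definite), so H is neither positive definite, negative definite, nor indefinite. The second-order test alone is inconclusive -> degen.
(Indeed, f is constant along the null direction of H through x*, so x* is not a strict local extremum.)

degen


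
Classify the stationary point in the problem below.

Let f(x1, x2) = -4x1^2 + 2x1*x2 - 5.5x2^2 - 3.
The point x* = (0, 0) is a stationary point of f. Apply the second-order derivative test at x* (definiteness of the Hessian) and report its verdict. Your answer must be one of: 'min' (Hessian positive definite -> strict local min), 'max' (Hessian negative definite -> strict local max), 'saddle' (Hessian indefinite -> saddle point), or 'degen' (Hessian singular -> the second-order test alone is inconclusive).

Compute the Hessian H = grad^2 f:
  H = [[-8, 2], [2, -11]]
Verify stationarity: grad f(x*) = H x* + g = (0, 0).
Eigenvalues of H: -12, -7.
Both eigenvalues < 0, so H is negative definite -> x* is a strict local max.

max


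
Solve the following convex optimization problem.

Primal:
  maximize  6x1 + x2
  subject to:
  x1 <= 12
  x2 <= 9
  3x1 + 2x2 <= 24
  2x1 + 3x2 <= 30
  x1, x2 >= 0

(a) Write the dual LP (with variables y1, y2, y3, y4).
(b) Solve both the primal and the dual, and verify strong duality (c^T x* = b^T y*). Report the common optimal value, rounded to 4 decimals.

The standard primal-dual pair for 'max c^T x s.t. A x <= b, x >= 0' is:
  Dual:  min b^T y  s.t.  A^T y >= c,  y >= 0.

So the dual LP is:
  minimize  12y1 + 9y2 + 24y3 + 30y4
  subject to:
    y1 + 3y3 + 2y4 >= 6
    y2 + 2y3 + 3y4 >= 1
    y1, y2, y3, y4 >= 0

Solving the primal: x* = (8, 0).
  primal value c^T x* = 48.
Solving the dual: y* = (0, 0, 2, 0).
  dual value b^T y* = 48.
Strong duality: c^T x* = b^T y*. Confirmed.

48
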